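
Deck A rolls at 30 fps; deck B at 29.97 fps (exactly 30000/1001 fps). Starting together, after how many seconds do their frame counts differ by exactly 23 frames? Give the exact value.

23023/30 seconds

The gap grows by |30000/1001 − 30| = 30/1001 frames per second.
Time for a 23-frame gap: 23 ÷ (30/1001) = 23023/30 s.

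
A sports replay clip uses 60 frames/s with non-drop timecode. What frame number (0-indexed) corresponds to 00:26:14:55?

Total seconds to the label: (0 × 3600 + 26 × 60 + 14) = 1574.
Frame index = 1574 × 60 + 55 = 94495.

frame 94495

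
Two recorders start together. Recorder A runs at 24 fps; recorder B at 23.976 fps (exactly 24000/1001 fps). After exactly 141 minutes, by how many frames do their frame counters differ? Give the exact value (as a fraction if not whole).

203040/1001 frames

141 min = 8460 s.
A emits 24 × 8460 = 203040 frames; B emits 24000/1001 × 8460 = 203040000/1001.
Difference = 203040/1001 frames (≈ 202.8372); B is behind A.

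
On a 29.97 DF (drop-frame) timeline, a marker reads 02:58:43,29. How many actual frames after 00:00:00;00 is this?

321397

Complete 10-minute blocks: 17, each 17982 frames → 305694.
Remaining 8 whole minutes in the current block: 1800 + 7 × 1798 = 14386 frames.
Within the current minute: 43 × 30 + 29 − 2 = 1317 (labels ;00/;01 skipped at this minute). Total = 305694 + 14386 + 1317 = 321397.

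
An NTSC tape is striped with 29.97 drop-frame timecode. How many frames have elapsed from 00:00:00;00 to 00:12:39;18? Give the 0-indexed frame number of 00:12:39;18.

22766

Complete 10-minute blocks: 1, each 17982 frames → 17982.
Remaining 2 whole minutes in the current block: 1800 + 1 × 1798 = 3598 frames.
Within the current minute: 39 × 30 + 18 − 2 = 1186 (labels ;00/;01 skipped at this minute). Total = 17982 + 3598 + 1186 = 22766.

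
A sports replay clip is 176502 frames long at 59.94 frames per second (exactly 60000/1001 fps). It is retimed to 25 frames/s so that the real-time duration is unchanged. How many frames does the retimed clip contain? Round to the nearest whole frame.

Frames at target rate = 176502 × (25) / (60000/1001) = 29446417/400 ≈ 73616.042.
Nearest whole frame: 73616.

73616 frames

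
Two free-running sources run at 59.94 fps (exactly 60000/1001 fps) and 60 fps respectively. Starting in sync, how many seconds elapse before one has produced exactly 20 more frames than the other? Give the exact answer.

The gap grows by |60 − 60000/1001| = 60/1001 frames per second.
Time for a 20-frame gap: 20 ÷ (60/1001) = 1001/3 s.

1001/3 seconds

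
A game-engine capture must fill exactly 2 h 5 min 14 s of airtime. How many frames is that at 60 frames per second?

450840 frames

2 h 5 min 14 s = 7514 s.
Frames = 7514 × 60 = 450840.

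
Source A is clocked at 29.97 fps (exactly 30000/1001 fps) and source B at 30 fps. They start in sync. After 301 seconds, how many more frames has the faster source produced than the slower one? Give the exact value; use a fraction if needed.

A emits 30000/1001 × 301 = 1290000/143 frames; B emits 30 × 301 = 9030.
Difference = 1290/143 frames (≈ 9.0210); B is ahead of A.

1290/143 frames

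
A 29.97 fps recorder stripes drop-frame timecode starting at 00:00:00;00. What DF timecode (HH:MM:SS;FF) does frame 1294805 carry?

Each 10-minute DF block holds 10 × 60 × 30 − 9 × 2 = 17982 frames. 1294805 ÷ 17982 → 72 full blocks, remainder 101.
Within the partial block the first minute is 1800 frames and each further minute 1798, so 0 further minute boundaries passed. Total skipped labels = 18 × 72 + 2 × 0 = 1296.
Non-drop label index = 1294805 + 1296 = 1296101; at 30 labels/s that is 12:00:03:11, i.e. DF 12:00:03;11.

12:00:03;11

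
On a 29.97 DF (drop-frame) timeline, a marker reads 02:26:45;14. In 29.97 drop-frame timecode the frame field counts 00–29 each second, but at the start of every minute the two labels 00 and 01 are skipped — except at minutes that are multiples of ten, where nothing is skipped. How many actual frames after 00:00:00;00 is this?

As if non-drop at 30 labels/s: (2 × 3600 + 26 × 60 + 45) × 30 + 14 = 264164.
Minute boundaries passed: 146; those not divisible by 10: 146 − 14 = 132; dropped labels = 2 × 132 = 264.
Actual frame index = 264164 − 264 = 263900.

263900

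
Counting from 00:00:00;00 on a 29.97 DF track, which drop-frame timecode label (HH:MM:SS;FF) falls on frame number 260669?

02:24:57;19

Each 10-minute DF block holds 10 × 60 × 30 − 9 × 2 = 17982 frames. 260669 ÷ 17982 → 14 full blocks, remainder 8921.
Within the partial block the first minute is 1800 frames and each further minute 1798, so 4 further minute boundaries passed. Total skipped labels = 18 × 14 + 2 × 4 = 260.
Non-drop label index = 260669 + 260 = 260929; at 30 labels/s that is 02:24:57:19, i.e. DF 02:24:57;19.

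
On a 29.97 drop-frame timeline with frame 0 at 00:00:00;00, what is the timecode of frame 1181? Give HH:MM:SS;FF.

Ten DF minutes hold 17982 frames, so frame 1181 lies in block 0 (frames 0–17981) with 1181 frames into that block.
The block's first minute is 1800 frames and the rest 1798 each; 1181 frames reaches minute 0, so 0 × 18 + 0 × 2 = 0 labels have been skipped so far.
Adding those back, label number 1181 + 0 = 1181 at 30 labels/s is 39 s + 11 f = 0 h 0 min 39 s frame 11, i.e. 00:00:39;11.

00:00:39;11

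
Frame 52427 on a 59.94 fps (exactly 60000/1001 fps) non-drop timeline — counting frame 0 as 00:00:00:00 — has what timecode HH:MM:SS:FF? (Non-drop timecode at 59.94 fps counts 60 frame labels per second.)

00:14:33:47

52427 ÷ 60 = 873 full seconds, remainder 47 frames.
873 s = 0 h 14 min 33 s.
Timecode: 00:14:33:47.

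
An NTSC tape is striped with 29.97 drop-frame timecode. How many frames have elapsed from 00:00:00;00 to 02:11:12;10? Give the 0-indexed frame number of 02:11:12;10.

235934

Complete 10-minute blocks: 13, each 17982 frames → 233766.
Remaining 1 whole minute in the current block: 1800 + 0 × 1798 = 1800 frames.
Within the current minute: 12 × 30 + 10 − 2 = 368 (labels ;00/;01 skipped at this minute). Total = 233766 + 1800 + 368 = 235934.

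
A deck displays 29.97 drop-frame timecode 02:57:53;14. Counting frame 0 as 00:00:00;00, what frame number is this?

As if non-drop at 30 labels/s: (2 × 3600 + 57 × 60 + 53) × 30 + 14 = 320204.
Minute boundaries passed: 177; those not divisible by 10: 177 − 17 = 160; dropped labels = 2 × 160 = 320.
Actual frame index = 320204 − 320 = 319884.

319884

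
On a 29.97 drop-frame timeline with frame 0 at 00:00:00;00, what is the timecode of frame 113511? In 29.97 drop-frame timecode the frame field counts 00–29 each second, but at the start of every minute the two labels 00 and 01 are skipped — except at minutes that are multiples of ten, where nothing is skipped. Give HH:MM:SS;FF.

Ten DF minutes hold 17982 frames, so frame 113511 lies in block 6 (frames 107892–125873) with 5619 frames into that block.
The block's first minute is 1800 frames and the rest 1798 each; 5619 frames reaches minute 3, so 6 × 18 + 3 × 2 = 114 labels have been skipped so far.
Adding those back, label number 113511 + 114 = 113625 at 30 labels/s is 3787 s + 15 f = 1 h 3 min 7 s frame 15, i.e. 01:03:07;15.

01:03:07;15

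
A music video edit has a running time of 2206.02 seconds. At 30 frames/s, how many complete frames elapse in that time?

66180 frames

Frames = 2206.02 × 30 = 330903/5 ≈ 66180.6000.
Complete frames: 66180.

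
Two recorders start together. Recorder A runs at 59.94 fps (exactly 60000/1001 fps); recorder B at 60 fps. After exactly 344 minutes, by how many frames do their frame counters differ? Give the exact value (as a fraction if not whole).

1238400/1001 frames

344 min = 20640 s.
A emits 60000/1001 × 20640 = 1238400000/1001 frames; B emits 60 × 20640 = 1238400.
Difference = 1238400/1001 frames (≈ 1237.1628); B is ahead of A.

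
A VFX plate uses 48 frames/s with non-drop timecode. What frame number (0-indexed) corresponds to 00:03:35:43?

frame 10363

Total seconds to the label: (0 × 3600 + 3 × 60 + 35) = 215.
Frame index = 215 × 48 + 43 = 10363.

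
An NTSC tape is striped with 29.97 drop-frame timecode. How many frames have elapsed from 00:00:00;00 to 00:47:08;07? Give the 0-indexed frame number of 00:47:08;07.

As if non-drop at 30 labels/s: (0 × 3600 + 47 × 60 + 8) × 30 + 7 = 84847.
Minute boundaries passed: 47; those not divisible by 10: 47 − 4 = 43; dropped labels = 2 × 43 = 86.
Actual frame index = 84847 − 86 = 84761.

84761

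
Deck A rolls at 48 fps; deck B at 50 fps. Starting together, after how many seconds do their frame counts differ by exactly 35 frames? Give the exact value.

The gap grows by |50 − 48| = 2 frames per second.
Time for a 35-frame gap: 35 ÷ (2) = 17.5 s.

17.5 seconds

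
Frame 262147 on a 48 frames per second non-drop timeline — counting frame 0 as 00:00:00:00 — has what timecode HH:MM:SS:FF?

01:31:01:19

262147 ÷ 48 = 5461 full seconds, remainder 19 frames.
5461 s = 1 h 31 min 1 s.
Timecode: 01:31:01:19.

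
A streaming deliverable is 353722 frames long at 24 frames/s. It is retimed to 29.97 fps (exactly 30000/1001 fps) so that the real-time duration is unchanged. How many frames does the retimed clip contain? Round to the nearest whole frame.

441711 frames

Frames at target rate = 353722 × (30000/1001) / (24) = 442152500/1001 ≈ 441710.789.
Nearest whole frame: 441711.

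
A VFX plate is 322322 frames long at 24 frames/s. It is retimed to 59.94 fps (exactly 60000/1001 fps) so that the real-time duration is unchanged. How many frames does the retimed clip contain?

Target frames = source frames × (target rate / source rate) = 322322 × (60000/1001)/(24) = 322322 × 2500/1001 = 805000.

805000 frames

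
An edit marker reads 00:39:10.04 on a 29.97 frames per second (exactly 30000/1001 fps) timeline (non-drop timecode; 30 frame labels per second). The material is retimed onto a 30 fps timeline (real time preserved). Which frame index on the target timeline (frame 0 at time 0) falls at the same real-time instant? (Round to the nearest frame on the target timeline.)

frame 70575

Source frame index: (0×3600 + 39×60 + 10) × 30 + 4 = 70504.
Real time: 70504 / (30000/1001) = 8821813/3750 s.
Target frame: (8821813/3750) × (30) = 8821813/125 ≈ 70574.504 → 70575.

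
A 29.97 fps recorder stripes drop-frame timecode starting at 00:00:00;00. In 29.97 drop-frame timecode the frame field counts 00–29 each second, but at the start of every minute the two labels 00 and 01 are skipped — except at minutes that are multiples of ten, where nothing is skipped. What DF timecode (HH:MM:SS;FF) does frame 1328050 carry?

12:18:32;20

Ten DF minutes hold 17982 frames, so frame 1328050 lies in block 73 (frames 1312686–1330667) with 15364 frames into that block.
The block's first minute is 1800 frames and the rest 1798 each; 15364 frames reaches minute 8, so 73 × 18 + 8 × 2 = 1330 labels have been skipped so far.
Adding those back, label number 1328050 + 1330 = 1329380 at 30 labels/s is 44312 s + 20 f = 12 h 18 min 32 s frame 20, i.e. 12:18:32;20.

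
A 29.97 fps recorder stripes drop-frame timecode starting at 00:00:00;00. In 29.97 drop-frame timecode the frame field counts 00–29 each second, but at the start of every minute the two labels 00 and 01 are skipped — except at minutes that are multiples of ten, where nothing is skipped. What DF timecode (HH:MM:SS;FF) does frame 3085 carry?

00:01:42;27

Ten DF minutes hold 17982 frames, so frame 3085 lies in block 0 (frames 0–17981) with 3085 frames into that block.
The block's first minute is 1800 frames and the rest 1798 each; 3085 frames reaches minute 1, so 0 × 18 + 1 × 2 = 2 labels have been skipped so far.
Adding those back, label number 3085 + 2 = 3087 at 30 labels/s is 102 s + 27 f = 0 h 1 min 42 s frame 27, i.e. 00:01:42;27.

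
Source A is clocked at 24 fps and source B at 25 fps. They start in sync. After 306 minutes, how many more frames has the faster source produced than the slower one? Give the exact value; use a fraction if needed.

18360 frames

306 min = 18360 s.
A emits 24 × 18360 = 440640 frames; B emits 25 × 18360 = 459000.
Difference = 18360 frames; B is ahead of A.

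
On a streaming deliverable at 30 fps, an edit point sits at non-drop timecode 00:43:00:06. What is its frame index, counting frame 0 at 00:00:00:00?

frame 77406

Total seconds to the label: (0 × 3600 + 43 × 60 + 0) = 2580.
Frame index = 2580 × 30 + 6 = 77406.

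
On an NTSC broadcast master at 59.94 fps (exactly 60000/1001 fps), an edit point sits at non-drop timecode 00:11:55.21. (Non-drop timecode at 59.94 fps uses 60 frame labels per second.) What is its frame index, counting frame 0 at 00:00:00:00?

42921

Total seconds to the label: (0 × 3600 + 11 × 60 + 55) = 715.
Frame index = 715 × 60 + 21 = 42921.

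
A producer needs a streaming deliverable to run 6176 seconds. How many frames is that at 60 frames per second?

Frames = 6176 × 60 = 370560.

370560 frames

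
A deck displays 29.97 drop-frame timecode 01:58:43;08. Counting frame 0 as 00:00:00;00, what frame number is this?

Complete 10-minute blocks: 11, each 17982 frames → 197802.
Remaining 8 whole minutes in the current block: 1800 + 7 × 1798 = 14386 frames.
Within the current minute: 43 × 30 + 8 − 2 = 1296 (labels ;00/;01 skipped at this minute). Total = 197802 + 14386 + 1296 = 213484.

213484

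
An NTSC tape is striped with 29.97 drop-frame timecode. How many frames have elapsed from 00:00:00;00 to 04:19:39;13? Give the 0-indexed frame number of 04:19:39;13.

As if non-drop at 30 labels/s: (4 × 3600 + 19 × 60 + 39) × 30 + 13 = 467383.
Minute boundaries passed: 259; those not divisible by 10: 259 − 25 = 234; dropped labels = 2 × 234 = 468.
Actual frame index = 467383 − 468 = 466915.

466915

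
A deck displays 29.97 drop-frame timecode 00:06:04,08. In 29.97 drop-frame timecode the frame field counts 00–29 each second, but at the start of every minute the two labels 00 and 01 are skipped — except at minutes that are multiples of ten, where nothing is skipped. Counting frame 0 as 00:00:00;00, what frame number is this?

As if non-drop at 30 labels/s: (0 × 3600 + 6 × 60 + 4) × 30 + 8 = 10928.
Minute boundaries passed: 6; those not divisible by 10: 6 − 0 = 6; dropped labels = 2 × 6 = 12.
Actual frame index = 10928 − 12 = 10916.

10916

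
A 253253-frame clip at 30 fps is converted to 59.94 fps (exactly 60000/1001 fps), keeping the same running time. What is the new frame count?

506000 frames

Target frames = source frames × (target rate / source rate) = 253253 × (60000/1001)/(30) = 253253 × 2000/1001 = 506000.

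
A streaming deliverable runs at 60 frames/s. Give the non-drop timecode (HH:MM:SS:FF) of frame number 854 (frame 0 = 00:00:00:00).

00:00:14:14

854 ÷ 60 = 14 full seconds, remainder 14 frames.
14 s = 0 h 0 min 14 s.
Timecode: 00:00:14:14.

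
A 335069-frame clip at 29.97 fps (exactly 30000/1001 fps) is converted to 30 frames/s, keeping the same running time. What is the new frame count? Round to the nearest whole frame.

Frames at target rate = 335069 × (30) / (30000/1001) = 335404069/1000 ≈ 335404.069.
Nearest whole frame: 335404.

335404 frames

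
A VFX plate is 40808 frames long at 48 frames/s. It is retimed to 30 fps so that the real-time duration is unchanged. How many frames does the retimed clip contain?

25505 frames

Target frames = source frames × (target rate / source rate) = 40808 × (30)/(48) = 40808 × 5/8 = 25505.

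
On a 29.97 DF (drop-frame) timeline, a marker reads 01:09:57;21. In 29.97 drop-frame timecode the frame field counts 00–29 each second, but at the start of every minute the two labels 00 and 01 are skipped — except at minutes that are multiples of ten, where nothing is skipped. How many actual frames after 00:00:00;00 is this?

125805

As if non-drop at 30 labels/s: (1 × 3600 + 9 × 60 + 57) × 30 + 21 = 125931.
Minute boundaries passed: 69; those not divisible by 10: 69 − 6 = 63; dropped labels = 2 × 63 = 126.
Actual frame index = 125931 − 126 = 125805.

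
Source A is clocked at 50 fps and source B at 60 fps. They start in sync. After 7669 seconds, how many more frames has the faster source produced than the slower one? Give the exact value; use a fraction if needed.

A emits 50 × 7669 = 383450 frames; B emits 60 × 7669 = 460140.
Difference = 76690 frames; B is ahead of A.

76690 frames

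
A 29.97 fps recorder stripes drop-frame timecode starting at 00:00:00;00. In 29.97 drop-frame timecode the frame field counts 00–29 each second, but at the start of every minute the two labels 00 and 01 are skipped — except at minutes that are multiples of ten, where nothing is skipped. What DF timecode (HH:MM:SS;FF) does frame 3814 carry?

Each 10-minute DF block holds 10 × 60 × 30 − 9 × 2 = 17982 frames. 3814 ÷ 17982 → 0 full blocks, remainder 3814.
Within the partial block the first minute is 1800 frames and each further minute 1798, so 2 further minute boundaries passed. Total skipped labels = 18 × 0 + 2 × 2 = 4.
Non-drop label index = 3814 + 4 = 3818; at 30 labels/s that is 00:02:07:08, i.e. DF 00:02:07;08.

00:02:07;08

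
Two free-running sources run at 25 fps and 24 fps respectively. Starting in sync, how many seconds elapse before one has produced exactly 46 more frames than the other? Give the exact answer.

The gap grows by |24 − 25| = 1 frame per second.
Time for a 46-frame gap: 46 ÷ (1) = 46 s.

46 seconds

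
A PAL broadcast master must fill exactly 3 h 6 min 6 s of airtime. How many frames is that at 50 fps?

558300 frames

3 h 6 min 6 s = 11166 s.
Frames = 11166 × 50 = 558300.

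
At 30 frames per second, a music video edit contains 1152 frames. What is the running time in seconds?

Running time = 1152 / (30) = 38.4 s.

38.4 seconds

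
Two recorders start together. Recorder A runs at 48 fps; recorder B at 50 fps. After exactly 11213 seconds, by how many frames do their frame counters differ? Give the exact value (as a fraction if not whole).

A emits 48 × 11213 = 538224 frames; B emits 50 × 11213 = 560650.
Difference = 22426 frames; B is ahead of A.

22426 frames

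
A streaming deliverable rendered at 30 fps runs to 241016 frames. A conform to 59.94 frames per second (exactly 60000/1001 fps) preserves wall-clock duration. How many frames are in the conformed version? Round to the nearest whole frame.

481550 frames

Frames at target rate = 241016 × (60000/1001) / (30) = 482032000/1001 ≈ 481550.450.
Nearest whole frame: 481550.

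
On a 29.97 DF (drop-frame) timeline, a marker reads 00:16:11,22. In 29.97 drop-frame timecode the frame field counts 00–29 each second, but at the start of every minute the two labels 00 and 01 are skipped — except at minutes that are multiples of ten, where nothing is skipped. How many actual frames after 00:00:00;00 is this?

As if non-drop at 30 labels/s: (0 × 3600 + 16 × 60 + 11) × 30 + 22 = 29152.
Minute boundaries passed: 16; those not divisible by 10: 16 − 1 = 15; dropped labels = 2 × 15 = 30.
Actual frame index = 29152 − 30 = 29122.

29122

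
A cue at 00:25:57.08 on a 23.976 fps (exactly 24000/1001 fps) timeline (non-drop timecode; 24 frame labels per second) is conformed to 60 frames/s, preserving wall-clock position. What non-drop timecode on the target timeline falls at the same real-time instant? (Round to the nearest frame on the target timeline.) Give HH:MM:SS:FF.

00:25:58:53

Source frame index: (0×3600 + 25×60 + 57) × 24 + 8 = 37376.
Real time: 37376 / (24000/1001) = 584584/375 s.
Target frame: (584584/375) × (60) = 2338336/25 ≈ 93533.440 → 93533.
At 60 labels/s: frame 93533 → 00:25:58:53.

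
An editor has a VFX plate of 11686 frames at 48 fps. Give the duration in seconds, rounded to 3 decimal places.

243.458 seconds

Running time = 11686 × 1/48 = 5843/24 s ≈ 243.458 s.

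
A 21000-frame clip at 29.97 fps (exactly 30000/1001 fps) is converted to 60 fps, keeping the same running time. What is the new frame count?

Target frames = source frames × (target rate / source rate) = 21000 × (60)/(30000/1001) = 21000 × 1001/500 = 42042.

42042 frames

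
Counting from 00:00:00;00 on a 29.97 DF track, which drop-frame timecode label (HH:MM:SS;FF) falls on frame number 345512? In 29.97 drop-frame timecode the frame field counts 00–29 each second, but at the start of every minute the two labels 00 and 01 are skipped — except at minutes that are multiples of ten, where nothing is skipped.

Ten DF minutes hold 17982 frames, so frame 345512 lies in block 19 (frames 341658–359639) with 3854 frames into that block.
The block's first minute is 1800 frames and the rest 1798 each; 3854 frames reaches minute 2, so 19 × 18 + 2 × 2 = 346 labels have been skipped so far.
Adding those back, label number 345512 + 346 = 345858 at 30 labels/s is 11528 s + 18 f = 3 h 12 min 8 s frame 18, i.e. 03:12:08;18.

03:12:08;18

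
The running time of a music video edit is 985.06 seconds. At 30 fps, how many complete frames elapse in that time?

29551 frames

Frames = 985.06 × 30 = 147759/5 ≈ 29551.8000.
Complete frames: 29551.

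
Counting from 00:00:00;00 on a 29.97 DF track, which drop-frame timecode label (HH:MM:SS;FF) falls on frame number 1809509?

Each 10-minute DF block holds 10 × 60 × 30 − 9 × 2 = 17982 frames. 1809509 ÷ 17982 → 100 full blocks, remainder 11309.
Within the partial block the first minute is 1800 frames and each further minute 1798, so 6 further minute boundaries passed. Total skipped labels = 18 × 100 + 2 × 6 = 1812.
Non-drop label index = 1809509 + 1812 = 1811321; at 30 labels/s that is 16:46:17:11, i.e. DF 16:46:17;11.

16:46:17;11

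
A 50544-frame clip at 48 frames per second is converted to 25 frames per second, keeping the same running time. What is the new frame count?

Target frames = source frames × (target rate / source rate) = 50544 × (25)/(48) = 50544 × 25/48 = 26325.

26325 frames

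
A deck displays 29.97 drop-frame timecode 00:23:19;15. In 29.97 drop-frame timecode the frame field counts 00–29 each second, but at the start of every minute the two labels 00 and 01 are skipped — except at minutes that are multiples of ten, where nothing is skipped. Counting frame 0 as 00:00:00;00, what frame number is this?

41943

As if non-drop at 30 labels/s: (0 × 3600 + 23 × 60 + 19) × 30 + 15 = 41985.
Minute boundaries passed: 23; those not divisible by 10: 23 − 2 = 21; dropped labels = 2 × 21 = 42.
Actual frame index = 41985 − 42 = 41943.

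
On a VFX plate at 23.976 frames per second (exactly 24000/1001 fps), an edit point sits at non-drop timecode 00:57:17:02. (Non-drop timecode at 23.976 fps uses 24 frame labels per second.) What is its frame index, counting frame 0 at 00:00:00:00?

frame 82490

Total seconds to the label: (0 × 3600 + 57 × 60 + 17) = 3437.
Frame index = 3437 × 24 + 2 = 82490.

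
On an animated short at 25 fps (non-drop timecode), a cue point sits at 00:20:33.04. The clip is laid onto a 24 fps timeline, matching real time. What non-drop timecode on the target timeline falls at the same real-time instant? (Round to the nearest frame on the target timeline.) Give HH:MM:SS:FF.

00:20:33:04

Source frame index: (0×3600 + 20×60 + 33) × 25 + 4 = 30829.
Real time: 30829 / (25) = 30829/25 s.
Target frame: (30829/25) × (24) = 739896/25 ≈ 29595.840 → 29596.
At 24 labels/s: frame 29596 → 00:20:33:04.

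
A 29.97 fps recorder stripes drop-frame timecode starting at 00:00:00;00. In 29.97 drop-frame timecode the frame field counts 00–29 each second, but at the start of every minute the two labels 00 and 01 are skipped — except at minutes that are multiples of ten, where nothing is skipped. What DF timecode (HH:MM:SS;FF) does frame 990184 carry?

09:10:39;04

Each 10-minute DF block holds 10 × 60 × 30 − 9 × 2 = 17982 frames. 990184 ÷ 17982 → 55 full blocks, remainder 1174.
Within the partial block the first minute is 1800 frames and each further minute 1798, so 0 further minute boundaries passed. Total skipped labels = 18 × 55 + 2 × 0 = 990.
Non-drop label index = 990184 + 990 = 991174; at 30 labels/s that is 09:10:39:04, i.e. DF 09:10:39;04.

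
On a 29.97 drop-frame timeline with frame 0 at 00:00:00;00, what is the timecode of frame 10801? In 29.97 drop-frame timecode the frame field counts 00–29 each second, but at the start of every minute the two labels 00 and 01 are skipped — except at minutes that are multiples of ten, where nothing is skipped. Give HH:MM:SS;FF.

Ten DF minutes hold 17982 frames, so frame 10801 lies in block 0 (frames 0–17981) with 10801 frames into that block.
The block's first minute is 1800 frames and the rest 1798 each; 10801 frames reaches minute 6, so 0 × 18 + 6 × 2 = 12 labels have been skipped so far.
Adding those back, label number 10801 + 12 = 10813 at 30 labels/s is 360 s + 13 f = 0 h 6 min 0 s frame 13, i.e. 00:06:00;13.

00:06:00;13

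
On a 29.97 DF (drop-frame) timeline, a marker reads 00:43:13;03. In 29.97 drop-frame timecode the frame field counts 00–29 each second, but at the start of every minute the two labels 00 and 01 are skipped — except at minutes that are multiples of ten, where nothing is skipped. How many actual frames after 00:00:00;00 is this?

Complete 10-minute blocks: 4, each 17982 frames → 71928.
Remaining 3 whole minutes in the current block: 1800 + 2 × 1798 = 5396 frames.
Within the current minute: 13 × 30 + 3 − 2 = 391 (labels ;00/;01 skipped at this minute). Total = 71928 + 5396 + 391 = 77715.

77715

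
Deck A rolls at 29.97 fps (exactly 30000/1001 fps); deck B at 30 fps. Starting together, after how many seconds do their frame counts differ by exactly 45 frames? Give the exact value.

The gap grows by |30 − 30000/1001| = 30/1001 frames per second.
Time for a 45-frame gap: 45 ÷ (30/1001) = 1501.5 s.

1501.5 seconds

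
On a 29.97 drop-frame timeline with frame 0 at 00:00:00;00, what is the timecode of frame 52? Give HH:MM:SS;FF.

00:00:01;22

Each 10-minute DF block holds 10 × 60 × 30 − 9 × 2 = 17982 frames. 52 ÷ 17982 → 0 full blocks, remainder 52.
Within the partial block the first minute is 1800 frames and each further minute 1798, so 0 further minute boundaries passed. Total skipped labels = 18 × 0 + 2 × 0 = 0.
Non-drop label index = 52 + 0 = 52; at 30 labels/s that is 00:00:01:22, i.e. DF 00:00:01;22.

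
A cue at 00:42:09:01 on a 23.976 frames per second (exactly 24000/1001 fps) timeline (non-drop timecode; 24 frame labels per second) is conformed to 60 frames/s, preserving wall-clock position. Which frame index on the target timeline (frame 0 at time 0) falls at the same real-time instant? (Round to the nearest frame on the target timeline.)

Source frame index: (0×3600 + 42×60 + 9) × 24 + 1 = 60697.
Real time: 60697 / (24000/1001) = 60757697/24000 s.
Target frame: (60757697/24000) × (60) = 60757697/400 ≈ 151894.242 → 151894.

frame 151894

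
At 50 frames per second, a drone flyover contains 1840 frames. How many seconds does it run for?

36.8 seconds

Running time = 1840 / (50) = 36.8 s.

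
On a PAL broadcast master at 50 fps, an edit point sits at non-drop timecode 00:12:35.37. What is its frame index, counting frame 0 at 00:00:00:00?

Total seconds to the label: (0 × 3600 + 12 × 60 + 35) = 755.
Frame index = 755 × 50 + 37 = 37787.

frame 37787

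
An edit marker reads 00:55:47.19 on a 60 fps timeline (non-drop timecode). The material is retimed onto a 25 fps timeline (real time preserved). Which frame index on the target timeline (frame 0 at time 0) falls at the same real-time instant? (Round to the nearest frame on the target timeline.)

frame 83683

Source frame index: (0×3600 + 55×60 + 47) × 60 + 19 = 200839.
Real time: 200839 / (60) = 200839/60 s.
Target frame: (200839/60) × (25) = 1004195/12 ≈ 83682.917 → 83683.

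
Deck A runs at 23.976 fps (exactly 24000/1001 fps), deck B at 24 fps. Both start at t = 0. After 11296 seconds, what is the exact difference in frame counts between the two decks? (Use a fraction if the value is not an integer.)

A emits 24000/1001 × 11296 = 271104000/1001 frames; B emits 24 × 11296 = 271104.
Difference = 271104/1001 frames (≈ 270.8332); B is ahead of A.

271104/1001 frames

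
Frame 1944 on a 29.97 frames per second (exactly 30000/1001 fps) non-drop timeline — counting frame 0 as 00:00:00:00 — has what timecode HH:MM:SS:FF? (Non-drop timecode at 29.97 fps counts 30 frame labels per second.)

00:01:04:24

1944 ÷ 30 = 64 full seconds, remainder 24 frames.
64 s = 0 h 1 min 4 s.
Timecode: 00:01:04:24.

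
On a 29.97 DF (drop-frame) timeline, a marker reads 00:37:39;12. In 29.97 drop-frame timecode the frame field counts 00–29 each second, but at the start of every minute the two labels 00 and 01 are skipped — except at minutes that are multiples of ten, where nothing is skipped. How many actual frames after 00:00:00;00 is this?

As if non-drop at 30 labels/s: (0 × 3600 + 37 × 60 + 39) × 30 + 12 = 67782.
Minute boundaries passed: 37; those not divisible by 10: 37 − 3 = 34; dropped labels = 2 × 34 = 68.
Actual frame index = 67782 − 68 = 67714.

67714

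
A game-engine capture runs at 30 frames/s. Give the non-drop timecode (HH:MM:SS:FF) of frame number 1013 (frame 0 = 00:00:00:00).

00:00:33:23

1013 ÷ 30 = 33 full seconds, remainder 23 frames.
33 s = 0 h 0 min 33 s.
Timecode: 00:00:33:23.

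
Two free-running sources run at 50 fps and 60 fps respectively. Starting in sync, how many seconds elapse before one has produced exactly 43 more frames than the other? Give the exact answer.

4.3 seconds

The gap grows by |60 − 50| = 10 frames per second.
Time for a 43-frame gap: 43 ÷ (10) = 4.3 s.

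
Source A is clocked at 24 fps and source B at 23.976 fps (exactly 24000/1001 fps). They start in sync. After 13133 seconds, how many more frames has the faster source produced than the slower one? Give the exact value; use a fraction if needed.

A emits 24 × 13133 = 315192 frames; B emits 24000/1001 × 13133 = 315192000/1001.
Difference = 315192/1001 frames (≈ 314.8771); B is behind A.

315192/1001 frames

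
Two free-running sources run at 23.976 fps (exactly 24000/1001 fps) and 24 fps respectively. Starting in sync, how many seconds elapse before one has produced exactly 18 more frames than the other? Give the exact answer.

The gap grows by |24 − 24000/1001| = 24/1001 frames per second.
Time for a 18-frame gap: 18 ÷ (24/1001) = 750.75 s.

750.75 seconds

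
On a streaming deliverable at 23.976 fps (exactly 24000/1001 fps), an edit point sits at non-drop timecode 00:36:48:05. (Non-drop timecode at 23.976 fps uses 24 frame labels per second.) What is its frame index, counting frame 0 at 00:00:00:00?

52997

Total seconds to the label: (0 × 3600 + 36 × 60 + 48) = 2208.
Frame index = 2208 × 24 + 5 = 52997.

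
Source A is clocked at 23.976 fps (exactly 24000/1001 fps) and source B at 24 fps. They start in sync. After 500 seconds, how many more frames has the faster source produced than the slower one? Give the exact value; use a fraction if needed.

12000/1001 frames

A emits 24000/1001 × 500 = 12000000/1001 frames; B emits 24 × 500 = 12000.
Difference = 12000/1001 frames (≈ 11.9880); B is ahead of A.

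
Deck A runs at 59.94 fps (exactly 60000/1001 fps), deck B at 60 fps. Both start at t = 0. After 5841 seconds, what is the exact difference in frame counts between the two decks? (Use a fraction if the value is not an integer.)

31860/91 frames

A emits 60000/1001 × 5841 = 31860000/91 frames; B emits 60 × 5841 = 350460.
Difference = 31860/91 frames (≈ 350.1099); B is ahead of A.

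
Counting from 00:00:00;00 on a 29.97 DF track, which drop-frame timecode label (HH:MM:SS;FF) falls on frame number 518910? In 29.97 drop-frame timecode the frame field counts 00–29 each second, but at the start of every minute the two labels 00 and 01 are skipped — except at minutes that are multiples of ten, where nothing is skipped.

Each 10-minute DF block holds 10 × 60 × 30 − 9 × 2 = 17982 frames. 518910 ÷ 17982 → 28 full blocks, remainder 15414.
Within the partial block the first minute is 1800 frames and each further minute 1798, so 8 further minute boundaries passed. Total skipped labels = 18 × 28 + 2 × 8 = 520.
Non-drop label index = 518910 + 520 = 519430; at 30 labels/s that is 04:48:34:10, i.e. DF 04:48:34;10.

04:48:34;10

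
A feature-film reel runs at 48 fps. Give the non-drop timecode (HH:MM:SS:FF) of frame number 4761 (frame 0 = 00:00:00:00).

00:01:39:09

4761 ÷ 48 = 99 full seconds, remainder 9 frames.
99 s = 0 h 1 min 39 s.
Timecode: 00:01:39:09.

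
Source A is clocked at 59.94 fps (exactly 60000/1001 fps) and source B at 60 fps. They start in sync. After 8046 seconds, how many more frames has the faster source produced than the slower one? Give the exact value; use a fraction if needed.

482760/1001 frames

A emits 60000/1001 × 8046 = 482760000/1001 frames; B emits 60 × 8046 = 482760.
Difference = 482760/1001 frames (≈ 482.2777); B is ahead of A.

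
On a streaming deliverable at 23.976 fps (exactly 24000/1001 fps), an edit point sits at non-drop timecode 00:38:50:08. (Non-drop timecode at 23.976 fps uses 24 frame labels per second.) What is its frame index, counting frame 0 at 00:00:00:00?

55928

Total seconds to the label: (0 × 3600 + 38 × 60 + 50) = 2330.
Frame index = 2330 × 24 + 8 = 55928.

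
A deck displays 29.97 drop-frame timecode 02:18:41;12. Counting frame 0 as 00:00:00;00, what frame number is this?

249392

Complete 10-minute blocks: 13, each 17982 frames → 233766.
Remaining 8 whole minutes in the current block: 1800 + 7 × 1798 = 14386 frames.
Within the current minute: 41 × 30 + 12 − 2 = 1240 (labels ;00/;01 skipped at this minute). Total = 233766 + 14386 + 1240 = 249392.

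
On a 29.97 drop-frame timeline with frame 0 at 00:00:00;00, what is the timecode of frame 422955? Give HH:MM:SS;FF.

Ten DF minutes hold 17982 frames, so frame 422955 lies in block 23 (frames 413586–431567) with 9369 frames into that block.
The block's first minute is 1800 frames and the rest 1798 each; 9369 frames reaches minute 5, so 23 × 18 + 5 × 2 = 424 labels have been skipped so far.
Adding those back, label number 422955 + 424 = 423379 at 30 labels/s is 14112 s + 19 f = 3 h 55 min 12 s frame 19, i.e. 03:55:12;19.

03:55:12;19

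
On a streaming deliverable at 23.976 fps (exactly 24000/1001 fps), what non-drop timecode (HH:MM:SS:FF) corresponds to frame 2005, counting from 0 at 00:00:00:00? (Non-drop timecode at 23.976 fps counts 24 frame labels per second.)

2005 ÷ 24 = 83 full seconds, remainder 13 frames.
83 s = 0 h 1 min 23 s.
Timecode: 00:01:23:13.

00:01:23:13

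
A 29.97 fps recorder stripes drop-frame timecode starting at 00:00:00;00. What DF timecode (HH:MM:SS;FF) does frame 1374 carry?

00:00:45;24

Each 10-minute DF block holds 10 × 60 × 30 − 9 × 2 = 17982 frames. 1374 ÷ 17982 → 0 full blocks, remainder 1374.
Within the partial block the first minute is 1800 frames and each further minute 1798, so 0 further minute boundaries passed. Total skipped labels = 18 × 0 + 2 × 0 = 0.
Non-drop label index = 1374 + 0 = 1374; at 30 labels/s that is 00:00:45:24, i.e. DF 00:00:45;24.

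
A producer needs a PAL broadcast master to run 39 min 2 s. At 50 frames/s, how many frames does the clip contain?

39 min 2 s = 2342 s.
Frames = 2342 × 50 = 117100.

117100 frames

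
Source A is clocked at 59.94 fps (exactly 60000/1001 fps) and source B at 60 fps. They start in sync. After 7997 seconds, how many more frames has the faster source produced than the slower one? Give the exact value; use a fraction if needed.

A emits 60000/1001 × 7997 = 43620000/91 frames; B emits 60 × 7997 = 479820.
Difference = 43620/91 frames (≈ 479.3407); B is ahead of A.

43620/91 frames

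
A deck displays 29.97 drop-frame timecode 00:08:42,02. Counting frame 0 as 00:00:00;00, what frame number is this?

15646

As if non-drop at 30 labels/s: (0 × 3600 + 8 × 60 + 42) × 30 + 2 = 15662.
Minute boundaries passed: 8; those not divisible by 10: 8 − 0 = 8; dropped labels = 2 × 8 = 16.
Actual frame index = 15662 − 16 = 15646.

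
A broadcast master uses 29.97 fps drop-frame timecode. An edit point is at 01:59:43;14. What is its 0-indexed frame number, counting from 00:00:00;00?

As if non-drop at 30 labels/s: (1 × 3600 + 59 × 60 + 43) × 30 + 14 = 215504.
Minute boundaries passed: 119; those not divisible by 10: 119 − 11 = 108; dropped labels = 2 × 108 = 216.
Actual frame index = 215504 − 216 = 215288.

215288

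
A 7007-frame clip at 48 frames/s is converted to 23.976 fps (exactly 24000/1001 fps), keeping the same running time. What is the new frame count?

Target frames = source frames × (target rate / source rate) = 7007 × (24000/1001)/(48) = 7007 × 500/1001 = 3500.

3500 frames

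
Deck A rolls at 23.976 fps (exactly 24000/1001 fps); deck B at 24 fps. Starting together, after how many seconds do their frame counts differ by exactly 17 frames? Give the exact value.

17017/24 seconds

The gap grows by |24 − 24000/1001| = 24/1001 frames per second.
Time for a 17-frame gap: 17 ÷ (24/1001) = 17017/24 s.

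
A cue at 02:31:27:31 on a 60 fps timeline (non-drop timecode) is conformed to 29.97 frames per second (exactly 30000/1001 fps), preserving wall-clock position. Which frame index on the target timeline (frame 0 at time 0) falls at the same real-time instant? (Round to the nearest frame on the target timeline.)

Source frame index: (2×3600 + 31×60 + 27) × 60 + 31 = 545251.
Real time: 545251 / (60) = 545251/60 s.
Target frame: (545251/60) × (30000/1001) = 38946500/143 ≈ 272353.147 → 272353.

frame 272353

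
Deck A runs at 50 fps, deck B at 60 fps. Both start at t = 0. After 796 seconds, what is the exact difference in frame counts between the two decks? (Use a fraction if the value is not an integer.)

A emits 50 × 796 = 39800 frames; B emits 60 × 796 = 47760.
Difference = 7960 frames; B is ahead of A.

7960 frames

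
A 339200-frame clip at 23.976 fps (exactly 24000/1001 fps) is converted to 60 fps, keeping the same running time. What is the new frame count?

Target frames = source frames × (target rate / source rate) = 339200 × (60)/(24000/1001) = 339200 × 1001/400 = 848848.

848848 frames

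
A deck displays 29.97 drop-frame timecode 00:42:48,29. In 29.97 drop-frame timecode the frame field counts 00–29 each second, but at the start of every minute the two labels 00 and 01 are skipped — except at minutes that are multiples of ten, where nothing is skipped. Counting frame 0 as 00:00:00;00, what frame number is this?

Complete 10-minute blocks: 4, each 17982 frames → 71928.
Remaining 2 whole minutes in the current block: 1800 + 1 × 1798 = 3598 frames.
Within the current minute: 48 × 30 + 29 − 2 = 1467 (labels ;00/;01 skipped at this minute). Total = 71928 + 3598 + 1467 = 76993.

76993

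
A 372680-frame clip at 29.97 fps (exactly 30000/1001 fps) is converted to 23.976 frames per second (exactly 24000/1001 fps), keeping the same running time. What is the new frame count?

298144 frames

Target frames = source frames × (target rate / source rate) = 372680 × (24000/1001)/(30000/1001) = 372680 × 4/5 = 298144.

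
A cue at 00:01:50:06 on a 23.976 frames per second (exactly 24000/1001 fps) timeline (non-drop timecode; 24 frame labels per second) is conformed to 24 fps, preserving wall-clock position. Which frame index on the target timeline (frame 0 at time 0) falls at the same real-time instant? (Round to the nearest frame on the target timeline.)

frame 2649

Source frame index: (0×3600 + 1×60 + 50) × 24 + 6 = 2646.
Real time: 2646 / (24000/1001) = 441441/4000 s.
Target frame: (441441/4000) × (24) = 1324323/500 ≈ 2648.646 → 2649.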